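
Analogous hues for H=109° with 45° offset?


Base hue: 109°
Left analog: (109 - 45) mod 360 = 64°
Right analog: (109 + 45) mod 360 = 154°
Analogous hues = 64° and 154°


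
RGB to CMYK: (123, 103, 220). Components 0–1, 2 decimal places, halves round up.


R'=123/255≈0.4824, G'=103/255≈0.4039, B'=220/255≈0.8627
K = 1 - max(R',G',B') = 1 - 220/255 = 35/255 = 0.13725… → 0.14
(1-R'-K)/(1-K) simplifies to (max-R)/max with max = 220:
C = (220-123)/220 = 97/220 = 0.44090… → 0.44
M = (220-103)/220 = 117/220 = 0.53181… → 0.53
Y = (220-220)/220 = 0/220 = 0 → 0.00
= CMYK(0.44, 0.53, 0.00, 0.14)


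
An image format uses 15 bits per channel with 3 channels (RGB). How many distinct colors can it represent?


Total bits = 15 bits/channel × 3 channels = 45 bits
Distinct colors = 2^45
= 35,184,372,088,832 colors


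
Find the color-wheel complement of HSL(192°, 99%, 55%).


Complement = opposite side of color wheel = hue + 180°
H' = (192 + 180) mod 360 = 12°
S and L unchanged.
= HSL(12°, 99%, 55%)


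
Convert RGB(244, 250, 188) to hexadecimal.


R = 244 → F4 (hex)
G = 250 → FA (hex)
B = 188 → BC (hex)
Hex = #F4FABC


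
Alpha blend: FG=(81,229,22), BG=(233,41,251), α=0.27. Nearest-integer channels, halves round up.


C = α×F + (1-α)×B, with 1-α = 0.73
R: 0.27×81 + 0.73×233 = 21.87 + 170.09 = 191.96 → 192
G: 0.27×229 + 0.73×41 = 61.83 + 29.93 = 91.76 → 92
B: 0.27×22 + 0.73×251 = 5.94 + 183.23 = 189.17 → 189
= RGB(192, 92, 189)


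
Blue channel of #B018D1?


Color: #B018D1
R = B0 = 176
G = 18 = 24
B = D1 = 209
Blue = 209


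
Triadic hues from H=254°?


Triadic: equally spaced at 120° intervals
H1 = 254°
H2 = (254 + 120) mod 360 = 14°
H3 = (254 + 240) mod 360 = 134°
Triadic = 254°, 14°, 134°


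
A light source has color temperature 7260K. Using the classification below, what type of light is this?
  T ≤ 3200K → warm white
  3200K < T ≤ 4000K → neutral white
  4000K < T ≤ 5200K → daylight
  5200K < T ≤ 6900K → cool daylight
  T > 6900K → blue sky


Temperature: 7260K
7260K > 6900K → blue sky
Classification: blue sky


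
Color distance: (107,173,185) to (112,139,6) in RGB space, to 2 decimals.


d = √[(R₁-R₂)² + (G₁-G₂)² + (B₁-B₂)²]
d = √[(107-112)² + (173-139)² + (185-6)²]
d = √[25 + 1156 + 32041]
d = √33222
d ≈ 182.27


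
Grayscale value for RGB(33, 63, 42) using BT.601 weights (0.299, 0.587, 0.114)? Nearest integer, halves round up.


Gray = 0.299×R + 0.587×G + 0.114×B
Gray = 0.299×33 + 0.587×63 + 0.114×42
Gray = 9.867 + 36.981 + 4.788
Gray = 51.636 → round half up → 52
Gray = 52


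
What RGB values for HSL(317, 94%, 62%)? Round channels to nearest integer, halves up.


H=317°, S=0.94, L=0.62
C = (1-|2L-1|)×S = (1-|0.24|)×0.94 = 0.7144
H' = H/60 = 317/60 ≈ 5.2833; X = C×(1-|H' mod 2 - 1|) ≈ 0.5120
m = L - C/2 = 0.62 - 0.3572 = 0.2628
Sector ⌊H'⌋ = 5 → (R',G',B') = (0.7144, 0.0, ≈0.5120)
RGB = ((R'+m)×255, (G'+m)×255, (B'+m)×255) = (249.186, 67.014, 197.5706)
Round half up → RGB(249, 67, 198)


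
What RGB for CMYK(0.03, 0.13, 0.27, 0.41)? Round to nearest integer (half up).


R = 255 × (1-C) × (1-K) = 255 × 0.97 × 0.59 = 145.9365 → 146
G = 255 × (1-M) × (1-K) = 255 × 0.87 × 0.59 = 130.8915 → 131
B = 255 × (1-Y) × (1-K) = 255 × 0.73 × 0.59 = 109.8285 → 110
= RGB(146, 131, 110)


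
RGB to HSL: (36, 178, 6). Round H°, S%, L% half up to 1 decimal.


Normalize: R'=36/255≈0.1412, G'=178/255≈0.6980, B'=6/255≈0.0235
Max=178/255, Min=6/255, Δ=Max-Min=172/255
L = (Max+Min)/2 = (178+6)/510 = 184/510 = 0.36078… → L = 36.1%
L ≤ 0.5 → S = Δ/(Max+Min) = 172/(178+6) = 172/184 = 0.93478… → S = 93.5%
(the 1/255 factors cancel in S and H, so raw channel differences can be used)
Max is G' → H = 60 × ((B-R)/Δ + 2) = 60 × ((6-36)/172 + 2)
  -30/172 + 2 = -0.1744… + 2 = 1.8255…
  H = 60 × 1.8255… = 109.534…° → H = 109.5°
= HSL(109.5°, 93.5%, 36.1%)


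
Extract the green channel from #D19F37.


Color: #D19F37
R = D1 = 209
G = 9F = 159
B = 37 = 55
Green = 159


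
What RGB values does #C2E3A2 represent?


C2 → 194 (R)
E3 → 227 (G)
A2 → 162 (B)
= RGB(194, 227, 162)


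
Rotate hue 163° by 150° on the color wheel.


New hue = (H + rotation) mod 360
New hue = (163 + 150) mod 360
= 313 mod 360
= 313°


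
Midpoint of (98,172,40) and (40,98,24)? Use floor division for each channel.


Midpoint: each channel = ⌊(C₁+C₂)/2⌋
R: ⌊(98+40)/2⌋ = 69
G: ⌊(172+98)/2⌋ = 135
B: ⌊(40+24)/2⌋ = 32
= RGB(69, 135, 32)


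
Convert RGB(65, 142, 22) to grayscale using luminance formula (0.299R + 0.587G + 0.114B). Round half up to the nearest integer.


Gray = 0.299×R + 0.587×G + 0.114×B
Gray = 0.299×65 + 0.587×142 + 0.114×22
Gray = 19.435 + 83.354 + 2.508
Gray = 105.297 → round half up → 105
Gray = 105


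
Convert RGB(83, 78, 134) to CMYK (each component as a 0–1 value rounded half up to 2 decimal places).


R'=83/255≈0.3255, G'=78/255≈0.3059, B'=134/255≈0.5255
K = 1 - max(R',G',B') = 1 - 134/255 = 121/255 = 0.47450… → 0.47
(1-R'-K)/(1-K) simplifies to (max-R)/max with max = 134:
C = (134-83)/134 = 51/134 = 0.38059… → 0.38
M = (134-78)/134 = 56/134 = 0.41791… → 0.42
Y = (134-134)/134 = 0/134 = 0 → 0.00
= CMYK(0.38, 0.42, 0.00, 0.47)


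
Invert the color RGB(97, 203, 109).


Invert: (255-R, 255-G, 255-B)
R: 255-97 = 158
G: 255-203 = 52
B: 255-109 = 146
= RGB(158, 52, 146)


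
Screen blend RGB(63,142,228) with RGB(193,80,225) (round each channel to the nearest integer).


Screen: C = 255 - (255-A)×(255-B)/255, rounded to nearest integer
R: 255 - (255-63)×(255-193)/255 = 255 - 11904/255 ≈ 255 - 46.682 = 208.318 → 208
G: 255 - (255-142)×(255-80)/255 = 255 - 19775/255 ≈ 255 - 77.549 = 177.451 → 177
B: 255 - (255-228)×(255-225)/255 = 255 - 810/255 ≈ 255 - 3.176 = 251.824 → 252
= RGB(208, 177, 252)


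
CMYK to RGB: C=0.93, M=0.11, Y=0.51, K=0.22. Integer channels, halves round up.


R = 255 × (1-C) × (1-K) = 255 × 0.07 × 0.78 = 13.923 → 14
G = 255 × (1-M) × (1-K) = 255 × 0.89 × 0.78 = 177.021 → 177
B = 255 × (1-Y) × (1-K) = 255 × 0.49 × 0.78 = 97.461 → 97
= RGB(14, 177, 97)


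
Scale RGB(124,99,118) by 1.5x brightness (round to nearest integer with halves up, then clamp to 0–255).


Multiply each channel by 1.5, round half up, clamp to [0, 255]
R: 124×1.5 = 186
G: 99×1.5 = 148.5 → round → 149
B: 118×1.5 = 177
= RGB(186, 149, 177)


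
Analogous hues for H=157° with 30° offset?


Base hue: 157°
Left analog: (157 - 30) mod 360 = 127°
Right analog: (157 + 30) mod 360 = 187°
Analogous hues = 127° and 187°


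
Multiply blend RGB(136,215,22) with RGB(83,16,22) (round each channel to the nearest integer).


Multiply: C = A×B/255, rounded to nearest integer
R: 136×83/255 = 11288/255 ≈ 44.267 → 44
G: 215×16/255 = 3440/255 ≈ 13.490 → 13
B: 22×22/255 = 484/255 ≈ 1.898 → 2
= RGB(44, 13, 2)


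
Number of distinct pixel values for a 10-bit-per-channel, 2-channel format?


Total bits = 10 bits/channel × 2 channels = 20 bits
Distinct pixel values = 2^20
= 1,048,576 pixel values


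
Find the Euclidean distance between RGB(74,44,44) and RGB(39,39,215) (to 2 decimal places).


d = √[(R₁-R₂)² + (G₁-G₂)² + (B₁-B₂)²]
d = √[(74-39)² + (44-39)² + (44-215)²]
d = √[1225 + 25 + 29241]
d = √30491
d ≈ 174.62


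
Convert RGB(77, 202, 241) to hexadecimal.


R = 77 → 4D (hex)
G = 202 → CA (hex)
B = 241 → F1 (hex)
Hex = #4DCAF1


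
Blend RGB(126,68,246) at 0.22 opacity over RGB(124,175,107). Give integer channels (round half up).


C = α×F + (1-α)×B, with 1-α = 0.78
R: 0.22×126 + 0.78×124 = 27.72 + 96.72 = 124.44 → 124
G: 0.22×68 + 0.78×175 = 14.96 + 136.50 = 151.46 → 151
B: 0.22×246 + 0.78×107 = 54.12 + 83.46 = 137.58 → 138
= RGB(124, 151, 138)


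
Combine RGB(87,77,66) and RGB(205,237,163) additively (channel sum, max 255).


Additive: each channel = min(255, C₁+C₂)
R: 87+205 = 292 → 255
G: 77+237 = 314 → 255
B: 66+163 = 229 → 229
= RGB(255, 255, 229)


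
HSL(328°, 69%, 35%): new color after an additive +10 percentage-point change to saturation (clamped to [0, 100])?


Original S = 69%
Adjustment = +10 percentage points
New S = 69 + (10) = 79
Clamp to [0, 100] → 79
= HSL(328°, 79%, 35%)


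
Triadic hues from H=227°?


Triadic: equally spaced at 120° intervals
H1 = 227°
H2 = (227 + 120) mod 360 = 347°
H3 = (227 + 240) mod 360 = 107°
Triadic = 227°, 347°, 107°


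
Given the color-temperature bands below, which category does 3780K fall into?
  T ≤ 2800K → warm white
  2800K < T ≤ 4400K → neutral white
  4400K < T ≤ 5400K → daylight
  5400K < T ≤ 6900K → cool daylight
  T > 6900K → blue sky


Temperature: 3780K
2800K < 3780K ≤ 4400K → neutral white
Classification: neutral white


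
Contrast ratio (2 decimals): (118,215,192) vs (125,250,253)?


Linearize each sRGB channel c=v/255: c/12.92 if c ≤ 0.04045 else ((c+0.055)/1.055)^2.4
L = 0.2126×R_lin + 0.7152×G_lin + 0.0722×B_lin
Color 1 (118,215,192):
  R=118: 118/255≈0.4627 > 0.04045 → ((0.4627+0.055)/1.055)^2.4 ≈ 0.18116
  G=215: 215/255≈0.8431 > 0.04045 → ((0.8431+0.055)/1.055)^2.4 ≈ 0.67954
  B=192: 192/255≈0.7529 > 0.04045 → ((0.7529+0.055)/1.055)^2.4 ≈ 0.52712
  L1 = 0.2126×0.18116 + 0.7152×0.67954 + 0.0722×0.52712 ≈ 0.56258
Color 2 (125,250,253):
  R=125: 125/255≈0.4902 > 0.04045 → ((0.4902+0.055)/1.055)^2.4 ≈ 0.20508
  G=250: 250/255≈0.9804 > 0.04045 → ((0.9804+0.055)/1.055)^2.4 ≈ 0.95597
  B=253: 253/255≈0.9922 > 0.04045 → ((0.9922+0.055)/1.055)^2.4 ≈ 0.98225
  L2 = 0.2126×0.20508 + 0.7152×0.95597 + 0.0722×0.98225 ≈ 0.79823
Lighter = 0.79823, Darker = 0.56258
Ratio = (L_lighter + 0.05) / (L_darker + 0.05)
Ratio = (0.79823 + 0.05) / (0.56258 + 0.05) = 0.84823 / 0.61258 ≈ 1.3847
Ratio ≈ 1.38:1


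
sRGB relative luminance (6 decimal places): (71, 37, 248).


Linearize each channel (sRGB transfer function): c = v/255; c_lin = c/12.92 if c ≤ 0.04045, else ((c+0.055)/1.055)^2.4
  R: 71/255 ≈ 0.278431 > 0.04045 → ((0.278431+0.055)/1.055)^2.4 ≈ 0.063010
  G: 37/255 ≈ 0.145098 > 0.04045 → ((0.145098+0.055)/1.055)^2.4 ≈ 0.018500
  B: 248/255 ≈ 0.972549 > 0.04045 → ((0.972549+0.055)/1.055)^2.4 ≈ 0.938686
R_lin = 0.063010, G_lin = 0.018500, B_lin = 0.938686
L = 0.2126×R + 0.7152×G + 0.0722×B
L = 0.2126×0.063010 + 0.7152×0.018500 + 0.0722×0.938686
L ≈ 0.094400


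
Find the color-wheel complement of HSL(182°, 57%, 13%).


Complement = opposite side of color wheel = hue + 180°
H' = (182 + 180) mod 360 = 2°
S and L unchanged.
= HSL(2°, 57%, 13%)


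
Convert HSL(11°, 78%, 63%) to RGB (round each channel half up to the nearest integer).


H=11°, S=0.78, L=0.63
C = (1-|2L-1|)×S = (1-|0.26|)×0.78 = 0.5772
H' = H/60 = 11/60 ≈ 0.1833; X = C×(1-|H' mod 2 - 1|) = 0.10582
m = L - C/2 = 0.63 - 0.2886 = 0.3414
Sector ⌊H'⌋ = 0 → (R',G',B') = (0.5772, 0.10582, 0.0)
RGB = ((R'+m)×255, (G'+m)×255, (B'+m)×255) = (234.243, 114.0411, 87.057)
Round half up → RGB(234, 114, 87)


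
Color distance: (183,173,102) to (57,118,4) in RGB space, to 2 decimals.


d = √[(R₁-R₂)² + (G₁-G₂)² + (B₁-B₂)²]
d = √[(183-57)² + (173-118)² + (102-4)²]
d = √[15876 + 3025 + 9604]
d = √28505
d ≈ 168.83


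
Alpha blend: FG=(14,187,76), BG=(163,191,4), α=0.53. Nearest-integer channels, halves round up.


C = α×F + (1-α)×B, with 1-α = 0.47
R: 0.53×14 + 0.47×163 = 7.42 + 76.61 = 84.03 → 84
G: 0.53×187 + 0.47×191 = 99.11 + 89.77 = 188.88 → 189
B: 0.53×76 + 0.47×4 = 40.28 + 1.88 = 42.16 → 42
= RGB(84, 189, 42)


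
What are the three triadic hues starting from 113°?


Triadic: equally spaced at 120° intervals
H1 = 113°
H2 = (113 + 120) mod 360 = 233°
H3 = (113 + 240) mod 360 = 353°
Triadic = 113°, 233°, 353°


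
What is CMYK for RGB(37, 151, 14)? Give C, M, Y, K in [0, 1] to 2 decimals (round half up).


R'=37/255≈0.1451, G'=151/255≈0.5922, B'=14/255≈0.0549
K = 1 - max(R',G',B') = 1 - 151/255 = 104/255 = 0.40784… → 0.41
(1-R'-K)/(1-K) simplifies to (max-R)/max with max = 151:
C = (151-37)/151 = 114/151 = 0.75496… → 0.75
M = (151-151)/151 = 0/151 = 0 → 0.00
Y = (151-14)/151 = 137/151 = 0.90728… → 0.91
= CMYK(0.75, 0.00, 0.91, 0.41)


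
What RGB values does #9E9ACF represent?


9E → 158 (R)
9A → 154 (G)
CF → 207 (B)
= RGB(158, 154, 207)


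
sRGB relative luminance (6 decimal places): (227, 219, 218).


Linearize each channel (sRGB transfer function): c = v/255; c_lin = c/12.92 if c ≤ 0.04045, else ((c+0.055)/1.055)^2.4
  R: 227/255 ≈ 0.890196 > 0.04045 → ((0.890196+0.055)/1.055)^2.4 ≈ 0.768151
  G: 219/255 ≈ 0.858824 > 0.04045 → ((0.858824+0.055)/1.055)^2.4 ≈ 0.708376
  B: 218/255 ≈ 0.854902 > 0.04045 → ((0.854902+0.055)/1.055)^2.4 ≈ 0.701102
R_lin = 0.768151, G_lin = 0.708376, B_lin = 0.701102
L = 0.2126×R + 0.7152×G + 0.0722×B
L = 0.2126×0.768151 + 0.7152×0.708376 + 0.0722×0.701102
L ≈ 0.720559


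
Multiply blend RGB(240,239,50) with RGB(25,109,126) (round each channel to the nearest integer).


Multiply: C = A×B/255, rounded to nearest integer
R: 240×25/255 = 6000/255 ≈ 23.529 → 24
G: 239×109/255 = 26051/255 ≈ 102.161 → 102
B: 50×126/255 = 6300/255 ≈ 24.706 → 25
= RGB(24, 102, 25)


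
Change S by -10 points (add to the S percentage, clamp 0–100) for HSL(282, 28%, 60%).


Original S = 28%
Adjustment = -10 percentage points
New S = 28 + (-10) = 18
Clamp to [0, 100] → 18
= HSL(282°, 18%, 60%)


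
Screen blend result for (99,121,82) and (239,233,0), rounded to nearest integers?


Screen: C = 255 - (255-A)×(255-B)/255, rounded to nearest integer
R: 255 - (255-99)×(255-239)/255 = 255 - 2496/255 ≈ 255 - 9.788 = 245.212 → 245
G: 255 - (255-121)×(255-233)/255 = 255 - 2948/255 ≈ 255 - 11.561 = 243.439 → 243
B: 255 - (255-82)×(255-0)/255 = 255 - 44115/255 ≈ 255 - 173.000 = 82.000 → 82
= RGB(245, 243, 82)


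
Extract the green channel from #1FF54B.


Color: #1FF54B
R = 1F = 31
G = F5 = 245
B = 4B = 75
Green = 245


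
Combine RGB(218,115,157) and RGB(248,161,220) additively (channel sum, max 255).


Additive: each channel = min(255, C₁+C₂)
R: 218+248 = 466 → 255
G: 115+161 = 276 → 255
B: 157+220 = 377 → 255
= RGB(255, 255, 255)


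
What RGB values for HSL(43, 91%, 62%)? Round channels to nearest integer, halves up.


H=43°, S=0.91, L=0.62
C = (1-|2L-1|)×S = (1-|0.24|)×0.91 = 0.6916
H' = H/60 = 43/60 ≈ 0.7167; X = C×(1-|H' mod 2 - 1|) ≈ 0.4956
m = L - C/2 = 0.62 - 0.3458 = 0.2742
Sector ⌊H'⌋ = 0 → (R',G',B') = (0.6916, ≈0.4956, 0.0)
RGB = ((R'+m)×255, (G'+m)×255, (B'+m)×255) = (246.279, 196.3109, 69.921)
Round half up → RGB(246, 196, 70)


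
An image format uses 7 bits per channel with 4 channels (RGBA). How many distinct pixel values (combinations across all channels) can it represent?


Total bits = 7 bits/channel × 4 channels = 28 bits
Distinct pixel values = 2^28
= 268,435,456 pixel values


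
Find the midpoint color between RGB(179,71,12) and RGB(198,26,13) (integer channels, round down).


Midpoint: each channel = ⌊(C₁+C₂)/2⌋
R: ⌊(179+198)/2⌋ = 188
G: ⌊(71+26)/2⌋ = 48
B: ⌊(12+13)/2⌋ = 12
= RGB(188, 48, 12)


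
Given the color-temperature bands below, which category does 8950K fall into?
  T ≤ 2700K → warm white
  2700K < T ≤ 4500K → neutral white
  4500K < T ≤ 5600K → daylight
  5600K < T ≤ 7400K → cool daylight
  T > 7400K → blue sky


Temperature: 8950K
8950K > 7400K → blue sky
Classification: blue sky


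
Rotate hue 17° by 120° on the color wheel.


New hue = (H + rotation) mod 360
New hue = (17 + 120) mod 360
= 137 mod 360
= 137°


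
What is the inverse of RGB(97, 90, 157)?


Invert: (255-R, 255-G, 255-B)
R: 255-97 = 158
G: 255-90 = 165
B: 255-157 = 98
= RGB(158, 165, 98)


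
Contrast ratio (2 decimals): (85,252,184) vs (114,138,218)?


Linearize each sRGB channel c=v/255: c/12.92 if c ≤ 0.04045 else ((c+0.055)/1.055)^2.4
L = 0.2126×R_lin + 0.7152×G_lin + 0.0722×B_lin
Color 1 (85,252,184):
  R=85: 85/255≈0.3333 > 0.04045 → ((0.3333+0.055)/1.055)^2.4 ≈ 0.09084
  G=252: 252/255≈0.9882 > 0.04045 → ((0.9882+0.055)/1.055)^2.4 ≈ 0.97345
  B=184: 184/255≈0.7216 > 0.04045 → ((0.7216+0.055)/1.055)^2.4 ≈ 0.47932
  L1 = 0.2126×0.09084 + 0.7152×0.97345 + 0.0722×0.47932 ≈ 0.75013
Color 2 (114,138,218):
  R=114: 114/255≈0.4471 > 0.04045 → ((0.4471+0.055)/1.055)^2.4 ≈ 0.16827
  G=138: 138/255≈0.5412 > 0.04045 → ((0.5412+0.055)/1.055)^2.4 ≈ 0.25415
  B=218: 218/255≈0.8549 > 0.04045 → ((0.8549+0.055)/1.055)^2.4 ≈ 0.70110
  L2 = 0.2126×0.16827 + 0.7152×0.25415 + 0.0722×0.70110 ≈ 0.26816
Lighter = 0.75013, Darker = 0.26816
Ratio = (L_lighter + 0.05) / (L_darker + 0.05)
Ratio = (0.75013 + 0.05) / (0.26816 + 0.05) = 0.80013 / 0.31816 ≈ 2.5148
Ratio ≈ 2.51:1


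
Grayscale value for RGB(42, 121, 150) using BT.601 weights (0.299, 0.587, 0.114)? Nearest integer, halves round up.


Gray = 0.299×R + 0.587×G + 0.114×B
Gray = 0.299×42 + 0.587×121 + 0.114×150
Gray = 12.558 + 71.027 + 17.100
Gray = 100.685 → round half up → 101
Gray = 101


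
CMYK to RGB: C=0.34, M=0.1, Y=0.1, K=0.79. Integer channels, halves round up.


R = 255 × (1-C) × (1-K) = 255 × 0.66 × 0.21 = 35.343 → 35
G = 255 × (1-M) × (1-K) = 255 × 0.90 × 0.21 = 48.195 → 48
B = 255 × (1-Y) × (1-K) = 255 × 0.90 × 0.21 = 48.195 → 48
= RGB(35, 48, 48)


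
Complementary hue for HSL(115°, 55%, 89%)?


Complement = opposite side of color wheel = hue + 180°
H' = (115 + 180) mod 360 = 295°
S and L unchanged.
= HSL(295°, 55%, 89%)


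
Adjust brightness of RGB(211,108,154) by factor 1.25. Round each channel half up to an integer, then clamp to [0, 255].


Multiply each channel by 1.25, round half up, clamp to [0, 255]
R: 211×1.25 = 263.75 → round → 264 → clamp → 255
G: 108×1.25 = 135
B: 154×1.25 = 192.5 → round → 193
= RGB(255, 135, 193)


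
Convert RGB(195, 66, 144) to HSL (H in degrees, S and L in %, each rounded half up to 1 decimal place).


Normalize: R'=195/255≈0.7647, G'=66/255≈0.2588, B'=144/255≈0.5647
Max=195/255, Min=66/255, Δ=Max-Min=129/255
L = (Max+Min)/2 = (195+66)/510 = 261/510 = 0.51176… → L = 51.2%
L > 0.5 → S = Δ/(2-Max-Min) = 129/(510-195-66) = 129/249 = 0.51807… → S = 51.8%
(the 1/255 factors cancel in S and H, so raw channel differences can be used)
Max is R' → H = 60 × (((G-B)/Δ) mod 6) = 60 × (((66-144)/129) mod 6)
  (-78)/129 = -0.6046…; negative, so add 6 → 5.3953…
  H = 60 × 5.3953… = 323.720…° → H = 323.7°
= HSL(323.7°, 51.8%, 51.2%)


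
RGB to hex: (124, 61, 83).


R = 124 → 7C (hex)
G = 61 → 3D (hex)
B = 83 → 53 (hex)
Hex = #7C3D53


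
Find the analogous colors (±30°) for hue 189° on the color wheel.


Base hue: 189°
Left analog: (189 - 30) mod 360 = 159°
Right analog: (189 + 30) mod 360 = 219°
Analogous hues = 159° and 219°


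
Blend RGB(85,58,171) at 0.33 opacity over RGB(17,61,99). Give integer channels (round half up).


C = α×F + (1-α)×B, with 1-α = 0.67
R: 0.33×85 + 0.67×17 = 28.05 + 11.39 = 39.44 → 39
G: 0.33×58 + 0.67×61 = 19.14 + 40.87 = 60.01 → 60
B: 0.33×171 + 0.67×99 = 56.43 + 66.33 = 122.76 → 123
= RGB(39, 60, 123)


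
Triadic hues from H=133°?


Triadic: equally spaced at 120° intervals
H1 = 133°
H2 = (133 + 120) mod 360 = 253°
H3 = (133 + 240) mod 360 = 13°
Triadic = 133°, 253°, 13°


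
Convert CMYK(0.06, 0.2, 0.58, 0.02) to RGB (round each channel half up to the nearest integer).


R = 255 × (1-C) × (1-K) = 255 × 0.94 × 0.98 = 234.906 → 235
G = 255 × (1-M) × (1-K) = 255 × 0.80 × 0.98 = 199.92 → 200
B = 255 × (1-Y) × (1-K) = 255 × 0.42 × 0.98 = 104.958 → 105
= RGB(235, 200, 105)


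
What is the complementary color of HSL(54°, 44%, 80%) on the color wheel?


Complement = opposite side of color wheel = hue + 180°
H' = (54 + 180) mod 360 = 234°
S and L unchanged.
= HSL(234°, 44%, 80%)


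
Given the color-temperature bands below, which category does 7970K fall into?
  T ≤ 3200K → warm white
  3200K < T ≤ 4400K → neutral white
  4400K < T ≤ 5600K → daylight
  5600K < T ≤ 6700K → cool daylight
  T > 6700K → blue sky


Temperature: 7970K
7970K > 6700K → blue sky
Classification: blue sky


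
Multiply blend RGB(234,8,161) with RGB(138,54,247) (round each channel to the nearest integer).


Multiply: C = A×B/255, rounded to nearest integer
R: 234×138/255 = 32292/255 ≈ 126.635 → 127
G: 8×54/255 = 432/255 ≈ 1.694 → 2
B: 161×247/255 = 39767/255 ≈ 155.949 → 156
= RGB(127, 2, 156)


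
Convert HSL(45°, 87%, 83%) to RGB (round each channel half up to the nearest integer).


H=45°, S=0.87, L=0.83
C = (1-|2L-1|)×S = (1-|0.66|)×0.87 = 0.2958
H' = H/60 = 45/60 ≈ 0.7500; X = C×(1-|H' mod 2 - 1|) = 0.22185
m = L - C/2 = 0.83 - 0.1479 = 0.6821
Sector ⌊H'⌋ = 0 → (R',G',B') = (0.2958, 0.22185, 0.0)
RGB = ((R'+m)×255, (G'+m)×255, (B'+m)×255) = (249.3645, 230.50725, 173.9355)
Round half up → RGB(249, 231, 174)


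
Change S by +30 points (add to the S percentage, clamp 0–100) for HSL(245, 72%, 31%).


Original S = 72%
Adjustment = +30 percentage points
New S = 72 + (30) = 102
Clamp to [0, 100] → 100
= HSL(245°, 100%, 31%)


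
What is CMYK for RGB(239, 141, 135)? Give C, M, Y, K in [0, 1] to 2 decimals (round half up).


R'=239/255≈0.9373, G'=141/255≈0.5529, B'=135/255≈0.5294
K = 1 - max(R',G',B') = 1 - 239/255 = 16/255 = 0.06274… → 0.06
(1-R'-K)/(1-K) simplifies to (max-R)/max with max = 239:
C = (239-239)/239 = 0/239 = 0 → 0.00
M = (239-141)/239 = 98/239 = 0.41004… → 0.41
Y = (239-135)/239 = 104/239 = 0.43514… → 0.44
= CMYK(0.00, 0.41, 0.44, 0.06)


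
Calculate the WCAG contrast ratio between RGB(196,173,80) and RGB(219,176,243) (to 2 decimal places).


Linearize each sRGB channel c=v/255: c/12.92 if c ≤ 0.04045 else ((c+0.055)/1.055)^2.4
L = 0.2126×R_lin + 0.7152×G_lin + 0.0722×B_lin
Color 1 (196,173,80):
  R=196: 196/255≈0.7686 > 0.04045 → ((0.7686+0.055)/1.055)^2.4 ≈ 0.55201
  G=173: 173/255≈0.6784 > 0.04045 → ((0.6784+0.055)/1.055)^2.4 ≈ 0.41789
  B=80: 80/255≈0.3137 > 0.04045 → ((0.3137+0.055)/1.055)^2.4 ≈ 0.08022
  L1 = 0.2126×0.55201 + 0.7152×0.41789 + 0.0722×0.08022 ≈ 0.42202
Color 2 (219,176,243):
  R=219: 219/255≈0.8588 > 0.04045 → ((0.8588+0.055)/1.055)^2.4 ≈ 0.70838
  G=176: 176/255≈0.6902 > 0.04045 → ((0.6902+0.055)/1.055)^2.4 ≈ 0.43415
  B=243: 243/255≈0.9529 > 0.04045 → ((0.9529+0.055)/1.055)^2.4 ≈ 0.89627
  L2 = 0.2126×0.70838 + 0.7152×0.43415 + 0.0722×0.89627 ≈ 0.52582
Lighter = 0.52582, Darker = 0.42202
Ratio = (L_lighter + 0.05) / (L_darker + 0.05)
Ratio = (0.52582 + 0.05) / (0.42202 + 0.05) = 0.57582 / 0.47202 ≈ 1.2199
Ratio ≈ 1.22:1


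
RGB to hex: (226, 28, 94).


R = 226 → E2 (hex)
G = 28 → 1C (hex)
B = 94 → 5E (hex)
Hex = #E21C5E


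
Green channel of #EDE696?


Color: #EDE696
R = ED = 237
G = E6 = 230
B = 96 = 150
Green = 230


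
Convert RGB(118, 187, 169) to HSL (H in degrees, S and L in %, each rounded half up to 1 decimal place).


Normalize: R'=118/255≈0.4627, G'=187/255≈0.7333, B'=169/255≈0.6627
Max=187/255, Min=118/255, Δ=Max-Min=69/255
L = (Max+Min)/2 = (187+118)/510 = 305/510 = 0.59803… → L = 59.8%
L > 0.5 → S = Δ/(2-Max-Min) = 69/(510-187-118) = 69/205 = 0.33658… → S = 33.7%
(the 1/255 factors cancel in S and H, so raw channel differences can be used)
Max is G' → H = 60 × ((B-R)/Δ + 2) = 60 × ((169-118)/69 + 2)
  51/69 + 2 = 0.7391… + 2 = 2.7391…
  H = 60 × 2.7391… = 164.347…° → H = 164.3°
= HSL(164.3°, 33.7%, 59.8%)


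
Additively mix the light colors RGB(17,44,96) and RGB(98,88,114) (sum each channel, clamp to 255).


Additive: each channel = min(255, C₁+C₂)
R: 17+98 = 115 → 115
G: 44+88 = 132 → 132
B: 96+114 = 210 → 210
= RGB(115, 132, 210)


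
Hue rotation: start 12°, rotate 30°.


New hue = (H + rotation) mod 360
New hue = (12 + 30) mod 360
= 42 mod 360
= 42°


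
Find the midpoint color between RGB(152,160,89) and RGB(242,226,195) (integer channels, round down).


Midpoint: each channel = ⌊(C₁+C₂)/2⌋
R: ⌊(152+242)/2⌋ = 197
G: ⌊(160+226)/2⌋ = 193
B: ⌊(89+195)/2⌋ = 142
= RGB(197, 193, 142)


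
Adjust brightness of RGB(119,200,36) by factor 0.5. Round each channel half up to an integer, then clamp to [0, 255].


Multiply each channel by 0.5, round half up, clamp to [0, 255]
R: 119×0.5 = 59.5 → round → 60
G: 200×0.5 = 100
B: 36×0.5 = 18
= RGB(60, 100, 18)


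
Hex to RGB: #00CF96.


00 → 0 (R)
CF → 207 (G)
96 → 150 (B)
= RGB(0, 207, 150)


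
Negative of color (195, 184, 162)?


Invert: (255-R, 255-G, 255-B)
R: 255-195 = 60
G: 255-184 = 71
B: 255-162 = 93
= RGB(60, 71, 93)


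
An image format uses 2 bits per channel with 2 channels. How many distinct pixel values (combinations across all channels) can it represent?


Total bits = 2 bits/channel × 2 channels = 4 bits
Distinct pixel values = 2^4
= 16 pixel values


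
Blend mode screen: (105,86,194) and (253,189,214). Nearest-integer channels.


Screen: C = 255 - (255-A)×(255-B)/255, rounded to nearest integer
R: 255 - (255-105)×(255-253)/255 = 255 - 300/255 ≈ 255 - 1.176 = 253.824 → 254
G: 255 - (255-86)×(255-189)/255 = 255 - 11154/255 ≈ 255 - 43.741 = 211.259 → 211
B: 255 - (255-194)×(255-214)/255 = 255 - 2501/255 ≈ 255 - 9.808 = 245.192 → 245
= RGB(254, 211, 245)


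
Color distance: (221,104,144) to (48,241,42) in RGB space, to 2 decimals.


d = √[(R₁-R₂)² + (G₁-G₂)² + (B₁-B₂)²]
d = √[(221-48)² + (104-241)² + (144-42)²]
d = √[29929 + 18769 + 10404]
d = √59102
d ≈ 243.11


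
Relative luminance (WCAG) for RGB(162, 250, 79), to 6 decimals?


Linearize each channel (sRGB transfer function): c = v/255; c_lin = c/12.92 if c ≤ 0.04045, else ((c+0.055)/1.055)^2.4
  R: 162/255 ≈ 0.635294 > 0.04045 → ((0.635294+0.055)/1.055)^2.4 ≈ 0.361307
  G: 250/255 ≈ 0.980392 > 0.04045 → ((0.980392+0.055)/1.055)^2.4 ≈ 0.955973
  B: 79/255 ≈ 0.309804 > 0.04045 → ((0.309804+0.055)/1.055)^2.4 ≈ 0.078187
R_lin = 0.361307, G_lin = 0.955973, B_lin = 0.078187
L = 0.2126×R + 0.7152×G + 0.0722×B
L = 0.2126×0.361307 + 0.7152×0.955973 + 0.0722×0.078187
L ≈ 0.766171


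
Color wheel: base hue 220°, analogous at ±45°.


Base hue: 220°
Left analog: (220 - 45) mod 360 = 175°
Right analog: (220 + 45) mod 360 = 265°
Analogous hues = 175° and 265°


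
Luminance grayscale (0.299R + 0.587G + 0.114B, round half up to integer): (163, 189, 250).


Gray = 0.299×R + 0.587×G + 0.114×B
Gray = 0.299×163 + 0.587×189 + 0.114×250
Gray = 48.737 + 110.943 + 28.500
Gray = 188.180 → round half up → 188
Gray = 188


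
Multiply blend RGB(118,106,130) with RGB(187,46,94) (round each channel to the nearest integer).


Multiply: C = A×B/255, rounded to nearest integer
R: 118×187/255 = 22066/255 ≈ 86.533 → 87
G: 106×46/255 = 4876/255 ≈ 19.122 → 19
B: 130×94/255 = 12220/255 ≈ 47.922 → 48
= RGB(87, 19, 48)


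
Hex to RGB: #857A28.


85 → 133 (R)
7A → 122 (G)
28 → 40 (B)
= RGB(133, 122, 40)


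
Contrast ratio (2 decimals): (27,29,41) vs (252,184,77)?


Linearize each sRGB channel c=v/255: c/12.92 if c ≤ 0.04045 else ((c+0.055)/1.055)^2.4
L = 0.2126×R_lin + 0.7152×G_lin + 0.0722×B_lin
Color 1 (27,29,41):
  R=27: 27/255≈0.1059 > 0.04045 → ((0.1059+0.055)/1.055)^2.4 ≈ 0.01096
  G=29: 29/255≈0.1137 > 0.04045 → ((0.1137+0.055)/1.055)^2.4 ≈ 0.01229
  B=41: 41/255≈0.1608 > 0.04045 → ((0.1608+0.055)/1.055)^2.4 ≈ 0.02217
  L1 = 0.2126×0.01096 + 0.7152×0.01229 + 0.0722×0.02217 ≈ 0.01272
Color 2 (252,184,77):
  R=252: 252/255≈0.9882 > 0.04045 → ((0.9882+0.055)/1.055)^2.4 ≈ 0.97345
  G=184: 184/255≈0.7216 > 0.04045 → ((0.7216+0.055)/1.055)^2.4 ≈ 0.47932
  B=77: 77/255≈0.3020 > 0.04045 → ((0.3020+0.055)/1.055)^2.4 ≈ 0.07421
  L2 = 0.2126×0.97345 + 0.7152×0.47932 + 0.0722×0.07421 ≈ 0.55512
Lighter = 0.55512, Darker = 0.01272
Ratio = (L_lighter + 0.05) / (L_darker + 0.05)
Ratio = (0.55512 + 0.05) / (0.01272 + 0.05) = 0.60512 / 0.06272 ≈ 9.6482
Ratio ≈ 9.65:1


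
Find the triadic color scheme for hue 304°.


Triadic: equally spaced at 120° intervals
H1 = 304°
H2 = (304 + 120) mod 360 = 64°
H3 = (304 + 240) mod 360 = 184°
Triadic = 304°, 64°, 184°


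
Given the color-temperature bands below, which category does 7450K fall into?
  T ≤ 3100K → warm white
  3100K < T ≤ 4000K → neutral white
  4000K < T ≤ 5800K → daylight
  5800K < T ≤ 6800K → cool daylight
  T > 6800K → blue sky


Temperature: 7450K
7450K > 6800K → blue sky
Classification: blue sky


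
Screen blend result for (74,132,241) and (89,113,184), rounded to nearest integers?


Screen: C = 255 - (255-A)×(255-B)/255, rounded to nearest integer
R: 255 - (255-74)×(255-89)/255 = 255 - 30046/255 ≈ 255 - 117.827 = 137.173 → 137
G: 255 - (255-132)×(255-113)/255 = 255 - 17466/255 ≈ 255 - 68.494 = 186.506 → 187
B: 255 - (255-241)×(255-184)/255 = 255 - 994/255 ≈ 255 - 3.898 = 251.102 → 251
= RGB(137, 187, 251)


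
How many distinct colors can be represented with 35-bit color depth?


Colors = 2^bits = 2^35
= 34,359,738,368 colors


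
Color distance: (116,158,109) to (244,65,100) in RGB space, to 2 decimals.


d = √[(R₁-R₂)² + (G₁-G₂)² + (B₁-B₂)²]
d = √[(116-244)² + (158-65)² + (109-100)²]
d = √[16384 + 8649 + 81]
d = √25114
d ≈ 158.47


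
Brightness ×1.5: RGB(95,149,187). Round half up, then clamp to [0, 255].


Multiply each channel by 1.5, round half up, clamp to [0, 255]
R: 95×1.5 = 142.5 → round → 143
G: 149×1.5 = 223.5 → round → 224
B: 187×1.5 = 280.5 → round → 281 → clamp → 255
= RGB(143, 224, 255)


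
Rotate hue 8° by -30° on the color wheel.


New hue = (H + rotation) mod 360
New hue = (8 -30) mod 360
= -22 mod 360
= 338°


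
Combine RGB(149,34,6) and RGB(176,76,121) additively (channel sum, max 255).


Additive: each channel = min(255, C₁+C₂)
R: 149+176 = 325 → 255
G: 34+76 = 110 → 110
B: 6+121 = 127 → 127
= RGB(255, 110, 127)


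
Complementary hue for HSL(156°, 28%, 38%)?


Complement = opposite side of color wheel = hue + 180°
H' = (156 + 180) mod 360 = 336°
S and L unchanged.
= HSL(336°, 28%, 38%)


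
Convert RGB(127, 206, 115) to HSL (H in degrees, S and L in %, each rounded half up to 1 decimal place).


Normalize: R'=127/255≈0.4980, G'=206/255≈0.8078, B'=115/255≈0.4510
Max=206/255, Min=115/255, Δ=Max-Min=91/255
L = (Max+Min)/2 = (206+115)/510 = 321/510 = 0.62941… → L = 62.9%
L > 0.5 → S = Δ/(2-Max-Min) = 91/(510-206-115) = 91/189 = 0.48148… → S = 48.1%
(the 1/255 factors cancel in S and H, so raw channel differences can be used)
Max is G' → H = 60 × ((B-R)/Δ + 2) = 60 × ((115-127)/91 + 2)
  -12/91 + 2 = -0.1318… + 2 = 1.8681…
  H = 60 × 1.8681… = 112.087…° → H = 112.1°
= HSL(112.1°, 48.1%, 62.9%)


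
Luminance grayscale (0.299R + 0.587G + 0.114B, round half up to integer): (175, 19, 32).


Gray = 0.299×R + 0.587×G + 0.114×B
Gray = 0.299×175 + 0.587×19 + 0.114×32
Gray = 52.325 + 11.153 + 3.648
Gray = 67.126 → round half up → 67
Gray = 67


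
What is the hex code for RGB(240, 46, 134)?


R = 240 → F0 (hex)
G = 46 → 2E (hex)
B = 134 → 86 (hex)
Hex = #F02E86


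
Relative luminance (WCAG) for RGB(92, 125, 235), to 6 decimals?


Linearize each channel (sRGB transfer function): c = v/255; c_lin = c/12.92 if c ≤ 0.04045, else ((c+0.055)/1.055)^2.4
  R: 92/255 ≈ 0.360784 > 0.04045 → ((0.360784+0.055)/1.055)^2.4 ≈ 0.107023
  G: 125/255 ≈ 0.490196 > 0.04045 → ((0.490196+0.055)/1.055)^2.4 ≈ 0.205079
  B: 235/255 ≈ 0.921569 > 0.04045 → ((0.921569+0.055)/1.055)^2.4 ≈ 0.830770
R_lin = 0.107023, G_lin = 0.205079, B_lin = 0.830770
L = 0.2126×R + 0.7152×G + 0.0722×B
L = 0.2126×0.107023 + 0.7152×0.205079 + 0.0722×0.830770
L ≈ 0.229407


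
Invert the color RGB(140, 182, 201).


Invert: (255-R, 255-G, 255-B)
R: 255-140 = 115
G: 255-182 = 73
B: 255-201 = 54
= RGB(115, 73, 54)


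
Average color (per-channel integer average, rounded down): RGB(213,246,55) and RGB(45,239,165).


Midpoint: each channel = ⌊(C₁+C₂)/2⌋
R: ⌊(213+45)/2⌋ = 129
G: ⌊(246+239)/2⌋ = 242
B: ⌊(55+165)/2⌋ = 110
= RGB(129, 242, 110)


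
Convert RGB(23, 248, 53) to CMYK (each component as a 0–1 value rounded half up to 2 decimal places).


R'=23/255≈0.0902, G'=248/255≈0.9725, B'=53/255≈0.2078
K = 1 - max(R',G',B') = 1 - 248/255 = 7/255 = 0.02745… → 0.03
(1-R'-K)/(1-K) simplifies to (max-R)/max with max = 248:
C = (248-23)/248 = 225/248 = 0.90725… → 0.91
M = (248-248)/248 = 0/248 = 0 → 0.00
Y = (248-53)/248 = 195/248 = 0.78629… → 0.79
= CMYK(0.91, 0.00, 0.79, 0.03)


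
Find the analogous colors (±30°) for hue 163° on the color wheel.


Base hue: 163°
Left analog: (163 - 30) mod 360 = 133°
Right analog: (163 + 30) mod 360 = 193°
Analogous hues = 133° and 193°


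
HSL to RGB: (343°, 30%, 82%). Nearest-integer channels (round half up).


H=343°, S=0.30, L=0.82
C = (1-|2L-1|)×S = (1-|0.64|)×0.30 = 0.108
H' = H/60 = 343/60 ≈ 5.7167; X = C×(1-|H' mod 2 - 1|) = 0.0306
m = L - C/2 = 0.82 - 0.054 = 0.766
Sector ⌊H'⌋ = 5 → (R',G',B') = (0.108, 0.0, 0.0306)
RGB = ((R'+m)×255, (G'+m)×255, (B'+m)×255) = (222.87, 195.33, 203.133)
Round half up → RGB(223, 195, 203)


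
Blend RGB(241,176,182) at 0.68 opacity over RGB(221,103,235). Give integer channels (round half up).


C = α×F + (1-α)×B, with 1-α = 0.32
R: 0.68×241 + 0.32×221 = 163.88 + 70.72 = 234.60 → 235
G: 0.68×176 + 0.32×103 = 119.68 + 32.96 = 152.64 → 153
B: 0.68×182 + 0.32×235 = 123.76 + 75.20 = 198.96 → 199
= RGB(235, 153, 199)


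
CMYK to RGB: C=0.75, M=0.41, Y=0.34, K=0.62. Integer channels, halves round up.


R = 255 × (1-C) × (1-K) = 255 × 0.25 × 0.38 = 24.225 → 24
G = 255 × (1-M) × (1-K) = 255 × 0.59 × 0.38 = 57.171 → 57
B = 255 × (1-Y) × (1-K) = 255 × 0.66 × 0.38 = 63.954 → 64
= RGB(24, 57, 64)


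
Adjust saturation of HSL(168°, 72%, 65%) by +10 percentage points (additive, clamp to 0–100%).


Original S = 72%
Adjustment = +10 percentage points
New S = 72 + (10) = 82
Clamp to [0, 100] → 82
= HSL(168°, 82%, 65%)


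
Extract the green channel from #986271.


Color: #986271
R = 98 = 152
G = 62 = 98
B = 71 = 113
Green = 98


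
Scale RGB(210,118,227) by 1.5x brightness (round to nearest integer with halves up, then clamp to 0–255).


Multiply each channel by 1.5, round half up, clamp to [0, 255]
R: 210×1.5 = 315 → clamp → 255
G: 118×1.5 = 177
B: 227×1.5 = 340.5 → round → 341 → clamp → 255
= RGB(255, 177, 255)


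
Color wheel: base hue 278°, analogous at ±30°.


Base hue: 278°
Left analog: (278 - 30) mod 360 = 248°
Right analog: (278 + 30) mod 360 = 308°
Analogous hues = 248° and 308°


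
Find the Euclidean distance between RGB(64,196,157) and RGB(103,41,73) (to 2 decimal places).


d = √[(R₁-R₂)² + (G₁-G₂)² + (B₁-B₂)²]
d = √[(64-103)² + (196-41)² + (157-73)²]
d = √[1521 + 24025 + 7056]
d = √32602
d ≈ 180.56


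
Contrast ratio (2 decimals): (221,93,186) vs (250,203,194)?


Linearize each sRGB channel c=v/255: c/12.92 if c ≤ 0.04045 else ((c+0.055)/1.055)^2.4
L = 0.2126×R_lin + 0.7152×G_lin + 0.0722×B_lin
Color 1 (221,93,186):
  R=221: 221/255≈0.8667 > 0.04045 → ((0.8667+0.055)/1.055)^2.4 ≈ 0.72306
  G=93: 93/255≈0.3647 > 0.04045 → ((0.3647+0.055)/1.055)^2.4 ≈ 0.10946
  B=186: 186/255≈0.7294 > 0.04045 → ((0.7294+0.055)/1.055)^2.4 ≈ 0.49102
  L1 = 0.2126×0.72306 + 0.7152×0.10946 + 0.0722×0.49102 ≈ 0.26746
Color 2 (250,203,194):
  R=250: 250/255≈0.9804 > 0.04045 → ((0.9804+0.055)/1.055)^2.4 ≈ 0.95597
  G=203: 203/255≈0.7961 > 0.04045 → ((0.7961+0.055)/1.055)^2.4 ≈ 0.59720
  B=194: 194/255≈0.7608 > 0.04045 → ((0.7608+0.055)/1.055)^2.4 ≈ 0.53948
  L2 = 0.2126×0.95597 + 0.7152×0.59720 + 0.0722×0.53948 ≈ 0.66931
Lighter = 0.66931, Darker = 0.26746
Ratio = (L_lighter + 0.05) / (L_darker + 0.05)
Ratio = (0.66931 + 0.05) / (0.26746 + 0.05) = 0.71931 / 0.31746 ≈ 2.2658
Ratio ≈ 2.27:1


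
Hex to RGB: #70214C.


70 → 112 (R)
21 → 33 (G)
4C → 76 (B)
= RGB(112, 33, 76)


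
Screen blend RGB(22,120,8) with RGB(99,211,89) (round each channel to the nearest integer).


Screen: C = 255 - (255-A)×(255-B)/255, rounded to nearest integer
R: 255 - (255-22)×(255-99)/255 = 255 - 36348/255 ≈ 255 - 142.541 = 112.459 → 112
G: 255 - (255-120)×(255-211)/255 = 255 - 5940/255 ≈ 255 - 23.294 = 231.706 → 232
B: 255 - (255-8)×(255-89)/255 = 255 - 41002/255 ≈ 255 - 160.792 = 94.208 → 94
= RGB(112, 232, 94)


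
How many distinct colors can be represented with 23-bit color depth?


Colors = 2^bits = 2^23
= 8,388,608 colors


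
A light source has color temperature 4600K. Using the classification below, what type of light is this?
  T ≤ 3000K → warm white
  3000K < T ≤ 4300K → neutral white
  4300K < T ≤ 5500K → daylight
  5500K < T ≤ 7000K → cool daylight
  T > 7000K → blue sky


Temperature: 4600K
4300K < 4600K ≤ 5500K → daylight
Classification: daylight


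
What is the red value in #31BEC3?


Color: #31BEC3
R = 31 = 49
G = BE = 190
B = C3 = 195
Red = 49


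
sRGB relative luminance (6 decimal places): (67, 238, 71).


Linearize each channel (sRGB transfer function): c = v/255; c_lin = c/12.92 if c ≤ 0.04045, else ((c+0.055)/1.055)^2.4
  R: 67/255 ≈ 0.262745 > 0.04045 → ((0.262745+0.055)/1.055)^2.4 ≈ 0.056128
  G: 238/255 ≈ 0.933333 > 0.04045 → ((0.933333+0.055)/1.055)^2.4 ≈ 0.854993
  B: 71/255 ≈ 0.278431 > 0.04045 → ((0.278431+0.055)/1.055)^2.4 ≈ 0.063010
R_lin = 0.056128, G_lin = 0.854993, B_lin = 0.063010
L = 0.2126×R + 0.7152×G + 0.0722×B
L = 0.2126×0.056128 + 0.7152×0.854993 + 0.0722×0.063010
L ≈ 0.627973


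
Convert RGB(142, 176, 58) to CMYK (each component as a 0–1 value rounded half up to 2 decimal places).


R'=142/255≈0.5569, G'=176/255≈0.6902, B'=58/255≈0.2275
K = 1 - max(R',G',B') = 1 - 176/255 = 79/255 = 0.30980… → 0.31
(1-R'-K)/(1-K) simplifies to (max-R)/max with max = 176:
C = (176-142)/176 = 34/176 = 0.19318… → 0.19
M = (176-176)/176 = 0/176 = 0 → 0.00
Y = (176-58)/176 = 118/176 = 0.67045… → 0.67
= CMYK(0.19, 0.00, 0.67, 0.31)


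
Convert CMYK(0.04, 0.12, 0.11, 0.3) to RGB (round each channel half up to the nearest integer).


R = 255 × (1-C) × (1-K) = 255 × 0.96 × 0.70 = 171.36 → 171
G = 255 × (1-M) × (1-K) = 255 × 0.88 × 0.70 = 157.08 → 157
B = 255 × (1-Y) × (1-K) = 255 × 0.89 × 0.70 = 158.865 → 159
= RGB(171, 157, 159)


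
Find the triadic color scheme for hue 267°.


Triadic: equally spaced at 120° intervals
H1 = 267°
H2 = (267 + 120) mod 360 = 27°
H3 = (267 + 240) mod 360 = 147°
Triadic = 267°, 27°, 147°


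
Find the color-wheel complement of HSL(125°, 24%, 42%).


Complement = opposite side of color wheel = hue + 180°
H' = (125 + 180) mod 360 = 305°
S and L unchanged.
= HSL(305°, 24%, 42%)


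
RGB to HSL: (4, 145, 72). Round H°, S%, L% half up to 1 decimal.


Normalize: R'=4/255≈0.0157, G'=145/255≈0.5686, B'=72/255≈0.2824
Max=145/255, Min=4/255, Δ=Max-Min=141/255
L = (Max+Min)/2 = (145+4)/510 = 149/510 = 0.29215… → L = 29.2%
L ≤ 0.5 → S = Δ/(Max+Min) = 141/(145+4) = 141/149 = 0.94630… → S = 94.6%
(the 1/255 factors cancel in S and H, so raw channel differences can be used)
Max is G' → H = 60 × ((B-R)/Δ + 2) = 60 × ((72-4)/141 + 2)
  68/141 + 2 = 0.4822… + 2 = 2.4822…
  H = 60 × 2.4822… = 148.936…° → H = 148.9°
= HSL(148.9°, 94.6%, 29.2%)
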